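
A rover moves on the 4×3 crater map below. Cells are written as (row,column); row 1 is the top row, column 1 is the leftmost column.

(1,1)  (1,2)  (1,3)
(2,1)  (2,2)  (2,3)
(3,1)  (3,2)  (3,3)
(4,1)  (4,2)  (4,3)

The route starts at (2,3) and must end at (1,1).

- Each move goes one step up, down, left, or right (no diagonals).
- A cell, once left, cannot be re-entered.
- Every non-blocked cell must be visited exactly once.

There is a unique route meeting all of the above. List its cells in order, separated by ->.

Need to visit all 12 open cells exactly once, starting at (2,3) and ending at (1,1).
Cell (4,1) has only two open neighbours ((3,1) and (4,2)), so the path must pass straight through it: one of those is the cell it's entered from and the other is where it exits.
Route from (2,3): up 1 to (1,3), left 1 to (1,2), down 2 to (3,2), right 1 to (3,3), down 1 to (4,3), left 2 to (4,1), up 3 to (1,1) — 11 moves in all.
Check: all 12 open cells covered.

(2,3) -> (1,3) -> (1,2) -> (2,2) -> (3,2) -> (3,3) -> (4,3) -> (4,2) -> (4,1) -> (3,1) -> (2,1) -> (1,1)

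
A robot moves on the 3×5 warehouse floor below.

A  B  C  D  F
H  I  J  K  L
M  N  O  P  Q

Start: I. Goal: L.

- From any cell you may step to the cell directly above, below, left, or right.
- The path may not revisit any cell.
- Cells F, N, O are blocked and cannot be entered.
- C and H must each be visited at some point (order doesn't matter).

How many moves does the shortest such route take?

Any route passes through C and H in some order between I and L. Summing Manhattan distances along each leg and taking the cheapest ordering (I → H → C → L) gives a lower bound of 1 + 3 + 3 = 7 moves.
A route of 7 moves achieves this: I → H → A → B → C → J → K → L.
Since 7 matches the lower bound, it is optimal.

7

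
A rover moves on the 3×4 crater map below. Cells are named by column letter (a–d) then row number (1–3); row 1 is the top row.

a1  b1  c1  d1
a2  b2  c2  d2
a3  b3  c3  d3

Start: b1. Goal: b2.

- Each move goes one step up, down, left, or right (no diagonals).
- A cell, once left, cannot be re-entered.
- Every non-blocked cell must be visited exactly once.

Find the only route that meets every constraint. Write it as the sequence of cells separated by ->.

Need to visit all 12 open cells exactly once, starting at b1 and ending at b2.
Cell d1 has only two open neighbours (d2 and c1), so the path must pass straight through it: one of those is the cell it's entered from and the other is where it exits.
Route from b1: left to a1, 2× down (reaching a3), 3× right (reaching d3), 2× up (reaching d1), left to c1, down to c2, left to b2 — 11 moves in all.
Check: all 12 open cells covered.

b1 -> a1 -> a2 -> a3 -> b3 -> c3 -> d3 -> d2 -> d1 -> c1 -> c2 -> b2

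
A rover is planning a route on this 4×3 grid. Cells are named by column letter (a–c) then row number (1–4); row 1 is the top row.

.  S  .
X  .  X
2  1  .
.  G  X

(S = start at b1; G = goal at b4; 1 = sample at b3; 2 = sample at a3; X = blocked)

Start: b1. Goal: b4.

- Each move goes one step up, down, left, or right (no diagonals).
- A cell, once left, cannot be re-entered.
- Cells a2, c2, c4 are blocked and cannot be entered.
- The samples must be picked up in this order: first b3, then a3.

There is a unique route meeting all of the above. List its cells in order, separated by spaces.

b1 b2 b3 a3 a4 b4

The waypoints must appear in the order b3, a3, with no cell reused.
Route from b1: down 2 to b3, left 1 to a3, down 1 to a4, right 1 to b4 — 5 moves in all.
Check: order respected (1 at step 2, 2 at step 3).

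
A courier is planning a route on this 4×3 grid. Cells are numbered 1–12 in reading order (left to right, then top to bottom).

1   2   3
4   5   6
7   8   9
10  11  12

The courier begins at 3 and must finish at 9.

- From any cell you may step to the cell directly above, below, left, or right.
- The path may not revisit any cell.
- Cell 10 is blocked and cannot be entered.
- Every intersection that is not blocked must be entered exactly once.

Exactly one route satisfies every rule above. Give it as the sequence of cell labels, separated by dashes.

Need to visit all 11 open cells exactly once, starting at 3 and ending at 9.
Cell 1 has only two open neighbours (4 and 2), so the path must pass straight through it: one of those is the cell it's entered from and the other is where it exits.
Route from 3: down to 6, left to 5, up to 2, left to 1, 2× down (reaching 7), right to 8, down to 11, right to 12, up to 9 — 10 moves in all.
Check: all 11 open cells covered.

3 - 6 - 5 - 2 - 1 - 4 - 7 - 8 - 11 - 12 - 9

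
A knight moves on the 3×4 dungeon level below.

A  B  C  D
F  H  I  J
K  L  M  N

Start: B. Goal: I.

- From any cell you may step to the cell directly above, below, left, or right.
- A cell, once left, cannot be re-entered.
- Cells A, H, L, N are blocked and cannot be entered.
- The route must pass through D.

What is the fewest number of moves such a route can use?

4

Any route passes through D somewhere between B and I. Summing Manhattan distances along the two legs (B → D → I) gives a lower bound of 2 + 2 = 4 moves.
A route of 4 moves achieves this: B → C → D → J → I.
Since 4 matches the lower bound, it is optimal.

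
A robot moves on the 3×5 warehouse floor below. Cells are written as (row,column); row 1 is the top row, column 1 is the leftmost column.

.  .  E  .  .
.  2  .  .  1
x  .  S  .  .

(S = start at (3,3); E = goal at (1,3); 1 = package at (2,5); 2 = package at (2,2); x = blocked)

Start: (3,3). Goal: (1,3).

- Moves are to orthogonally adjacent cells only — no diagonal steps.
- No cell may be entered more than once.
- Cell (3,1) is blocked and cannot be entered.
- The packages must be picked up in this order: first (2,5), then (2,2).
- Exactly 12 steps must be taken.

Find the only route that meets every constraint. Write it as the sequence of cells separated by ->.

(3,3) -> (3,4) -> (3,5) -> (2,5) -> (1,5) -> (1,4) -> (2,4) -> (2,3) -> (2,2) -> (2,1) -> (1,1) -> (1,2) -> (1,3)

The waypoints must appear in the order (2,5), (2,2), with no cell reused.
Route from (3,3): right 2 to (3,5), up 2 to (1,5), left 1 to (1,4), down 1 to (2,4), left 3 to (2,1), up 1 to (1,1), right 2 to (1,3) — 12 moves in all.
Check: order respected (1 at step 3, 2 at step 8); 12 moves as required.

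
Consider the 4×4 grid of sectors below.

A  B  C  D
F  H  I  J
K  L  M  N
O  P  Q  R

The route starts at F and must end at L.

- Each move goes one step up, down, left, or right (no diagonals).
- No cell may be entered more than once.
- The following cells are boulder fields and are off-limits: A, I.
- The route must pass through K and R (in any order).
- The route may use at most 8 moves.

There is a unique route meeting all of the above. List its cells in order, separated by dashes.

F - K - O - P - Q - R - N - M - L

Any route must reach K and R and still end at L within 8 moves, so the order of the required stops is forced.
Route from F: down 2 to O, right 3 to R, up 1 to N, left 2 to L — 8 moves in all.
Check: all required cells visited; 8 ≤ 8 moves.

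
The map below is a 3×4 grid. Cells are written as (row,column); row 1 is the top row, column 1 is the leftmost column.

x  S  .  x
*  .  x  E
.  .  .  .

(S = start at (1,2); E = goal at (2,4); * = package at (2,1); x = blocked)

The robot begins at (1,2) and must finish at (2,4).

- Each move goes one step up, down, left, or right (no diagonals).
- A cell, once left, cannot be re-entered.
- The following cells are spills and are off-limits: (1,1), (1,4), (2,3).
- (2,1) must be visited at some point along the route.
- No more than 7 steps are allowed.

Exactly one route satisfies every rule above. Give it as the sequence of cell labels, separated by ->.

The budget equals the shortest possible length, so every move has to be on a shortest route through the required cells.
Route from (1,2): down 1 to (2,2), left 1 to (2,1), down 1 to (3,1), right 3 to (3,4), up 1 to (2,4) — 7 moves in all.
Check: all required cells visited; 7 ≤ 7 moves.

(1,2) -> (2,2) -> (2,1) -> (3,1) -> (3,2) -> (3,3) -> (3,4) -> (2,4)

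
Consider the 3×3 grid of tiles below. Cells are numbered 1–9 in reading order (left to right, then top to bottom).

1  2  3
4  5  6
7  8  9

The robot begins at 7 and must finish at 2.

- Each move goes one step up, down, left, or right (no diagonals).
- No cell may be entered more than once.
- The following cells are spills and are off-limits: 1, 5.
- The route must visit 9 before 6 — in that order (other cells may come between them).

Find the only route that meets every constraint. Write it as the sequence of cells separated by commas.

The waypoints must appear in the order 9, 6, with no cell reused.
Route from 7: 2× right (reaching 9), 2× up (reaching 3), left to 2 — 5 moves in all.
Check: order respected (9 at step 2, 6 at step 3).

7, 8, 9, 6, 3, 2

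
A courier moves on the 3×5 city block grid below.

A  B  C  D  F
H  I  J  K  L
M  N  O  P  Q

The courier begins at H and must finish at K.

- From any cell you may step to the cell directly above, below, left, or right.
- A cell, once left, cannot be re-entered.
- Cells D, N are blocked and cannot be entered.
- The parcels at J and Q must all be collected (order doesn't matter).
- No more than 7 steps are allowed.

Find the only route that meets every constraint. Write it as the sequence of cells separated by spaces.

The 7-move cap with required stops at J, Q leaves no slack for detours.
Route from H: 2× right (reaching J), down to O, 2× right (reaching Q), up to L, left to K — 7 moves in all.
Check: all required cells visited; 7 ≤ 7 moves.

H I J O P Q L K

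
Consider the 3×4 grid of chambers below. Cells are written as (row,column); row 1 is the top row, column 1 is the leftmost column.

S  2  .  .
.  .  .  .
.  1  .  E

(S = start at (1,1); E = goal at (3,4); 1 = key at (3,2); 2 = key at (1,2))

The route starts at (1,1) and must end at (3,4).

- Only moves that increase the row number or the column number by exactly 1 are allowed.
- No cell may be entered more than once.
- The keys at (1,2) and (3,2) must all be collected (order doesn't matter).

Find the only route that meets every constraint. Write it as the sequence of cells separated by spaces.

(1,1) (1,2) (2,2) (3,2) (3,3) (3,4)

Moves only go right or down, so the column and row indices never decrease.
Route from (1,1): right 1 to (1,2), down 2 to (3,2), right 2 to (3,4) — 5 moves in all.
Check: all required cells visited.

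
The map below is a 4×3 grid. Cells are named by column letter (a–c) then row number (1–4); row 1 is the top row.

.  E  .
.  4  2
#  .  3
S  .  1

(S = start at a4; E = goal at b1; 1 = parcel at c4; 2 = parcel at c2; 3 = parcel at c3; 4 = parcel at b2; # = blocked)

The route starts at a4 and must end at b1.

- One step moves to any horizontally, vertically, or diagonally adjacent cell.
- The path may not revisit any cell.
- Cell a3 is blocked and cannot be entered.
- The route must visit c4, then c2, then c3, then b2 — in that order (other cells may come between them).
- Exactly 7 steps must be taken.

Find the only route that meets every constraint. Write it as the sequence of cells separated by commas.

a4, b4, c4, b3, c2, c3, b2, b1

The waypoints must appear in the order c4, c2, c3, b2, with no cell reused.
Route from a4: right 2 to c4, up-left 1 to b3, up-right 1 to c2, down 1 to c3, up-left 1 to b2, up 1 to b1 — 7 moves in all.
Check: order respected (1 at step 2, 2 at step 4, 3 at step 5, 4 at step 6); 7 moves as required.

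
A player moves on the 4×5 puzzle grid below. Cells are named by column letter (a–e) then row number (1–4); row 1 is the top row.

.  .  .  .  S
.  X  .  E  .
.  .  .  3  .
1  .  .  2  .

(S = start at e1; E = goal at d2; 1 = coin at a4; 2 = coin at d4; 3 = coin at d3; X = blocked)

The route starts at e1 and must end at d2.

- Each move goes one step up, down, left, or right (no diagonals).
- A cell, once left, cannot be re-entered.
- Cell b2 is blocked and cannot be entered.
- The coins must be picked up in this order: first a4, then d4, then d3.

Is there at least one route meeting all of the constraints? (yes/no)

One route that works: e1 → d1 → c1 → c2 → c3 → b3 → a3 → a4 → b4 → c4 → d4 → d3 → d2.

yes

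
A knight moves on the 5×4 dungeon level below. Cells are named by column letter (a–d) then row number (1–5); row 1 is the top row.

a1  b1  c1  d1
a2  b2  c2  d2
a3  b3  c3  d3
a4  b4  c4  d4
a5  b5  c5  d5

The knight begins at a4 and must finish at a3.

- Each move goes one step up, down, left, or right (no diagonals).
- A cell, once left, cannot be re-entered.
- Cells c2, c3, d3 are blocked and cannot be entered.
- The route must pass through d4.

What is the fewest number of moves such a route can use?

Any route passes through d4 somewhere between a4 and a3. Summing Manhattan distances along the two legs (a4 → d4 → a3) gives a lower bound of 3 + 4 = 7 moves.
The shortest route satisfying every rule uses 9 moves: a4 → a5 → b5 → c5 → d5 → d4 → c4 → b4 → b3 → a3.
The bound of 7 isn't tight here; checking systematically, no route of length 7 through 8 satisfies every constraint, so 9 is the minimum.

9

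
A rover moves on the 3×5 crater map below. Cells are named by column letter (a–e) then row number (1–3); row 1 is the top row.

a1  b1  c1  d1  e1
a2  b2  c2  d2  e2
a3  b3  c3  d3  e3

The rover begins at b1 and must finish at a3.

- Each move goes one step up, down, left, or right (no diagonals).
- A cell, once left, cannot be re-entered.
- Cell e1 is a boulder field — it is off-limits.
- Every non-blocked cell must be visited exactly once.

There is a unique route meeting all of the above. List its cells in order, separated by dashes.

Need to visit all 14 open cells exactly once, starting at b1 and ending at a3.
Route from b1: left 1 to a1, down 1 to a2, right 2 to c2, up 1 to c1, right 1 to d1, down 1 to d2, right 1 to e2, down 1 to e3, left 4 to a3 — 13 moves in all.
Check: all 14 open cells covered.

b1 - a1 - a2 - b2 - c2 - c1 - d1 - d2 - e2 - e3 - d3 - c3 - b3 - a3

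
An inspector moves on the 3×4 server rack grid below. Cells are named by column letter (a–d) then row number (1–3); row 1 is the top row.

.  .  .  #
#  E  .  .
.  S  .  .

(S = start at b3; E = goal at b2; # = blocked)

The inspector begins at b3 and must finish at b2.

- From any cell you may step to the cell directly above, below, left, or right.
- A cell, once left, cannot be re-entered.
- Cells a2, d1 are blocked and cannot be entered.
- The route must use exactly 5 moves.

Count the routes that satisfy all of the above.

Need simple routes of exactly 5 moves from b3 to b2 (Manhattan distance 1, so 2 moves are spent on a detour and 2 undoing it).
Enumerating: b3 c3 c2 c1 b1 b2 | b3 c3 d3 d2 c2 b2.
That gives 2 routes.

2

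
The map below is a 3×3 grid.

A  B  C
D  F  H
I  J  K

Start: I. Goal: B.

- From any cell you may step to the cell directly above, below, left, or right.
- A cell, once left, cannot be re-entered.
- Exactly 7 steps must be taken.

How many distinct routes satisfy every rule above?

Need simple routes of exactly 7 moves from I to B (Manhattan distance 3, so 2 moves are spent on a detour and 2 undoing it).
Enumerating: I D F J K H C B | I J K H F D A B.
That gives 2 routes.

2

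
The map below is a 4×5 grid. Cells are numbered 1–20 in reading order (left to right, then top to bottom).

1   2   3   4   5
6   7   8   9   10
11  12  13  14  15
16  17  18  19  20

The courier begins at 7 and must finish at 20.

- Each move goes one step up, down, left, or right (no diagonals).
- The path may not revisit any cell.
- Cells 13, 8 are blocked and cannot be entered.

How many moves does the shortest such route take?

The Manhattan distance from 7 to 20 is |2−4| + |2−5| = 5, so at least 5 moves are needed.
A route of 5 moves achieves this: 7 → 12 → 17 → 18 → 19 → 20.
Since 5 matches the lower bound, it is optimal.

5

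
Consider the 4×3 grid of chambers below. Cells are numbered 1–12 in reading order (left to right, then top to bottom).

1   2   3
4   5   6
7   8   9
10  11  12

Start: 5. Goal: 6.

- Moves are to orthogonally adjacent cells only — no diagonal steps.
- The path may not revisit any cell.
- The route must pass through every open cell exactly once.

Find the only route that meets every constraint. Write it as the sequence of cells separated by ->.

5 -> 8 -> 9 -> 12 -> 11 -> 10 -> 7 -> 4 -> 1 -> 2 -> 3 -> 6

Need to visit all 12 open cells exactly once, starting at 5 and ending at 6.
Cell 3 has only two open neighbours (6 and 2), so the path must pass straight through it: one of those is the cell it's entered from and the other is where it exits.
Route from 5: down 1 to 8, right 1 to 9, down 1 to 12, left 2 to 10, up 3 to 1, right 2 to 3, down 1 to 6 — 11 moves in all.
Check: all 12 open cells covered.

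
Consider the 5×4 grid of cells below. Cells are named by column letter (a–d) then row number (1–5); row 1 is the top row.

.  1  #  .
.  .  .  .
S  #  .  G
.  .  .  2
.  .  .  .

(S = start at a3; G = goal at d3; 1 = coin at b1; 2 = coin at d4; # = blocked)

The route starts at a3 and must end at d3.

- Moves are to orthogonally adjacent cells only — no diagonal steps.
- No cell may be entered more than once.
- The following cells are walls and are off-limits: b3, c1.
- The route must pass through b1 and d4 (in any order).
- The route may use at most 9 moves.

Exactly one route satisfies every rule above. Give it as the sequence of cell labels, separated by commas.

The budget equals the shortest possible length, so every move has to be on a shortest route through the required cells.
Route from a3: 2× up (reaching a1), right to b1, down to b2, right to c2, 2× down (reaching c4), right to d4, up to d3 — 9 moves in all.
Check: all required cells visited; 9 ≤ 9 moves.

a3, a2, a1, b1, b2, c2, c3, c4, d4, d3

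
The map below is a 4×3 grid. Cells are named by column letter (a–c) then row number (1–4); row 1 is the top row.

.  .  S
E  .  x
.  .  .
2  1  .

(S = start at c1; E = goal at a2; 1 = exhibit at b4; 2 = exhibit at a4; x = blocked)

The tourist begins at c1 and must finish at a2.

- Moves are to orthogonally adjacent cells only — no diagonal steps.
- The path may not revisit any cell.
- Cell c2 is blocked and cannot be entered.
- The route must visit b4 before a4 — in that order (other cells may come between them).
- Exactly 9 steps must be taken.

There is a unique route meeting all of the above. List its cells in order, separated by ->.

c1 -> b1 -> b2 -> b3 -> c3 -> c4 -> b4 -> a4 -> a3 -> a2

The waypoints must appear in the order b4, a4, with no cell reused.
Route from c1: left to b1, 2× down (reaching b3), right to c3, down to c4, 2× left (reaching a4), 2× up (reaching a2) — 9 moves in all.
Check: order respected (1 at step 6, 2 at step 7); 9 moves as required.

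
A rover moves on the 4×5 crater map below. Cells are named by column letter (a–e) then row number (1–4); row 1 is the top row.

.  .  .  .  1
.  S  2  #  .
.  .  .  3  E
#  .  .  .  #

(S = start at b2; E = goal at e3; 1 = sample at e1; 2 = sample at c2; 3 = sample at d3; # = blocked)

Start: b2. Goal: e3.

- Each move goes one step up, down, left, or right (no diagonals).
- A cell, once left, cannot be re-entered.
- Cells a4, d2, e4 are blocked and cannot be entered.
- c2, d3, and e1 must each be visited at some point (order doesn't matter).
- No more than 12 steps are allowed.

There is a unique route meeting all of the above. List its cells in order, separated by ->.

b2 -> b3 -> b4 -> c4 -> d4 -> d3 -> c3 -> c2 -> c1 -> d1 -> e1 -> e2 -> e3

The budget equals the shortest possible length, so every move has to be on a shortest route through the required cells.
Route from b2: down 2 to b4, right 2 to d4, up 1 to d3, left 1 to c3, up 2 to c1, right 2 to e1, down 2 to e3 — 12 moves in all.
Check: all required cells visited; 12 ≤ 12 moves.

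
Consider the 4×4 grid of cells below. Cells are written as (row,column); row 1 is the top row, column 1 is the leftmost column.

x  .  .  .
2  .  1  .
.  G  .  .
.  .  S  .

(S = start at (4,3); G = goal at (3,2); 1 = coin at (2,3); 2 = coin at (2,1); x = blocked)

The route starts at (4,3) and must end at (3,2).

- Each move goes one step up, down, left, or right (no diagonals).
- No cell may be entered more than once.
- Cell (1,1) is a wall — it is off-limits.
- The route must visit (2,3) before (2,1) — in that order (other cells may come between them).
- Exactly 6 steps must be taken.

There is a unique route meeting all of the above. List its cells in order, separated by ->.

(4,3) -> (3,3) -> (2,3) -> (2,2) -> (2,1) -> (3,1) -> (3,2)

The waypoints must appear in the order (2,3), (2,1), with no cell reused.
Route from (4,3): up 2 to (2,3), left 2 to (2,1), down 1 to (3,1), right 1 to (3,2) — 6 moves in all.
Check: order respected (1 at step 2, 2 at step 4); 6 moves as required.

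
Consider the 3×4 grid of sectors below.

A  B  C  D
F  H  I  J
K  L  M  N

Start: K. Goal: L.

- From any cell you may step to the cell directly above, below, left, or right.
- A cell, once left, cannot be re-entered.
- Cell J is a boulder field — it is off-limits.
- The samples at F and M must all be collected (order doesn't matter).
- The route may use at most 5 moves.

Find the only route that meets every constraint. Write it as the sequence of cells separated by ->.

The budget equals the shortest possible length, so every move has to be on a shortest route through the required cells.
Route from K: up 1 to F, right 2 to I, down 1 to M, left 1 to L — 5 moves in all.
Check: all required cells visited; 5 ≤ 5 moves.

K -> F -> H -> I -> M -> L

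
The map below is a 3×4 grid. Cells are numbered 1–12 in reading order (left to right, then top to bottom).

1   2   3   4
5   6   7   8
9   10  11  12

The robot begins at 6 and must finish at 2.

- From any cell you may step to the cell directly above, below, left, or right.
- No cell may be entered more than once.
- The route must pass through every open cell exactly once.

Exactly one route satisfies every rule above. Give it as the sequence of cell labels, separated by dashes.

Need to visit all 12 open cells exactly once, starting at 6 and ending at 2.
Route from 6: right 1 to 7, up 1 to 3, right 1 to 4, down 2 to 12, left 3 to 9, up 2 to 1, right 1 to 2 — 11 moves in all.
Check: all 12 open cells covered.

6 - 7 - 3 - 4 - 8 - 12 - 11 - 10 - 9 - 5 - 1 - 2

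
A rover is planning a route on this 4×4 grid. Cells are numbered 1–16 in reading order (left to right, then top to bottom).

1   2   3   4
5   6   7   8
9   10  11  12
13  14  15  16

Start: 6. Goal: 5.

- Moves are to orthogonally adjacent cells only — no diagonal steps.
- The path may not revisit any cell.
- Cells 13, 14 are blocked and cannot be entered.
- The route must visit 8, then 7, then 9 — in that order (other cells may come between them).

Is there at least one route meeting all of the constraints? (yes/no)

One route that works: 6 → 2 → 3 → 4 → 8 → 7 → 11 → 10 → 9 → 5.

yes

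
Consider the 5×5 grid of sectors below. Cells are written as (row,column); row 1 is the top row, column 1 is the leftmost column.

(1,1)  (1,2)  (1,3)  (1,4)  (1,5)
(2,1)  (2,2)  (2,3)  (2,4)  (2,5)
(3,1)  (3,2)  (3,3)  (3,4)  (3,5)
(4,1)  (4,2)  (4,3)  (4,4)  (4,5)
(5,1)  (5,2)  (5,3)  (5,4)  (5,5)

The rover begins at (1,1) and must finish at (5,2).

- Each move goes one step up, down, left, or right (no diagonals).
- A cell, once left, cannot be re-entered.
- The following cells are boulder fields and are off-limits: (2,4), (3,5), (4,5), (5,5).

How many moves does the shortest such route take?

The Manhattan distance from (1,1) to (5,2) is |1−5| + |1−2| = 5, so at least 5 moves are needed.
A route of 5 moves achieves this: (1,1) → (2,1) → (3,1) → (4,1) → (5,1) → (5,2).
Since 5 matches the lower bound, it is optimal.

5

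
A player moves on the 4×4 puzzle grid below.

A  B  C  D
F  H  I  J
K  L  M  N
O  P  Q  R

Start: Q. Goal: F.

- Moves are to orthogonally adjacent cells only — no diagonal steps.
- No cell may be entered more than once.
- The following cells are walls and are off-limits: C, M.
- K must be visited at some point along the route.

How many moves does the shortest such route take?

Any route passes through K somewhere between Q and F. Summing Manhattan distances along the two legs (Q → K → F) gives a lower bound of 3 + 1 = 4 moves.
A route of 4 moves achieves this: Q → P → L → K → F.
Since 4 matches the lower bound, it is optimal.

4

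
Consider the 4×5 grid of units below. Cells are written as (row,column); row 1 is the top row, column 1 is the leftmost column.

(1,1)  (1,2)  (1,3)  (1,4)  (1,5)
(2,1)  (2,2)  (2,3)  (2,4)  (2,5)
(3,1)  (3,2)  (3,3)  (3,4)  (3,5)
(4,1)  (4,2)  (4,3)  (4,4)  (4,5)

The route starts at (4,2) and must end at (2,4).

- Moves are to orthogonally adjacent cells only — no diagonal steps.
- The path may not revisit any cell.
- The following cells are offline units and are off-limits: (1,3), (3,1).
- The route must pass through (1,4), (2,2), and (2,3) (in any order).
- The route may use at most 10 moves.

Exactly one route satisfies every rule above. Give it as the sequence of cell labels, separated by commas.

The budget equals the shortest possible length, so every move has to be on a shortest route through the required cells.
Route from (4,2): up 2 to (2,2), right 1 to (2,3), down 1 to (3,3), right 2 to (3,5), up 2 to (1,5), left 1 to (1,4), down 1 to (2,4) — 10 moves in all.
Check: all required cells visited; 10 ≤ 10 moves.

(4,2), (3,2), (2,2), (2,3), (3,3), (3,4), (3,5), (2,5), (1,5), (1,4), (2,4)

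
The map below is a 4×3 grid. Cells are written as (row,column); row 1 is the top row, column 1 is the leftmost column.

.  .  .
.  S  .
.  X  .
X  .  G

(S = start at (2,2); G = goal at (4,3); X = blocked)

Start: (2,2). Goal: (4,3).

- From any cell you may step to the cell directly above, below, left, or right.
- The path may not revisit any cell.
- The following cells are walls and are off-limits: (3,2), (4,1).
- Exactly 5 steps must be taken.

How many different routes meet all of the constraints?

Need simple routes of exactly 5 moves from (2,2) to (4,3) (Manhattan distance 3, so 1 moves are spent on a detour and 1 undoing it).
Enumerating: (2,2) (1,2) (1,3) (2,3) (3,3) (4,3).
That gives 1 route.

1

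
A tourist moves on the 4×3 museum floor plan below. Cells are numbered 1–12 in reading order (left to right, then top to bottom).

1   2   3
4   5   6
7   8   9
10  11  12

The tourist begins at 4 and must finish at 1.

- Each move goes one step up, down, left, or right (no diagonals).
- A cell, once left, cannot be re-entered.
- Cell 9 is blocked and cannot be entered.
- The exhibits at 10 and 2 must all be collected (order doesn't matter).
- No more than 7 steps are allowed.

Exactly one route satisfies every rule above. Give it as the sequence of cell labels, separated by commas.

4, 7, 10, 11, 8, 5, 2, 1

The 7-move cap with required stops at 10, 2 leaves no slack for detours.
Route from 4: down 2 to 10, right 1 to 11, up 3 to 2, left 1 to 1 — 7 moves in all.
Check: all required cells visited; 7 ≤ 7 moves.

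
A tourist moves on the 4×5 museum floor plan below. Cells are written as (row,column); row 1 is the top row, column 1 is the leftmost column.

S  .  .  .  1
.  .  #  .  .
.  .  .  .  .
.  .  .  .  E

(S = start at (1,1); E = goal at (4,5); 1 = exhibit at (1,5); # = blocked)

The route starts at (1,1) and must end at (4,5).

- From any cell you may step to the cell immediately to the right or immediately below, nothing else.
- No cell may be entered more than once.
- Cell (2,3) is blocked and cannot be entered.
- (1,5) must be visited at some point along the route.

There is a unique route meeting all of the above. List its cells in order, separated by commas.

(1,1), (1,2), (1,3), (1,4), (1,5), (2,5), (3,5), (4,5)

Moves only go right or down, so the column and row indices never decrease.
Route from (1,1): 4× right (reaching (1,5)), 3× down (reaching (4,5)) — 7 moves in all.
Check: all required cells visited.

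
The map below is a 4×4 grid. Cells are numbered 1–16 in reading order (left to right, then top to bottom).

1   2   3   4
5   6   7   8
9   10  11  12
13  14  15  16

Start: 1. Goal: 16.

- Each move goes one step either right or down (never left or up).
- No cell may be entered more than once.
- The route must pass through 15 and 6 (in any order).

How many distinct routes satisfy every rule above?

A right/down-only route from 1 to 16 makes exactly 3 down-moves and 3 right-moves in some order.
With no other constraints that would be C(6,3) = 20 routes.
A monotone route can only reach the required cells in the order 6, 15, so split there and multiply the segment counts: 1→6: 2; 6→15: 3; 15→16: 1; product = 6.
That gives 6 routes.

6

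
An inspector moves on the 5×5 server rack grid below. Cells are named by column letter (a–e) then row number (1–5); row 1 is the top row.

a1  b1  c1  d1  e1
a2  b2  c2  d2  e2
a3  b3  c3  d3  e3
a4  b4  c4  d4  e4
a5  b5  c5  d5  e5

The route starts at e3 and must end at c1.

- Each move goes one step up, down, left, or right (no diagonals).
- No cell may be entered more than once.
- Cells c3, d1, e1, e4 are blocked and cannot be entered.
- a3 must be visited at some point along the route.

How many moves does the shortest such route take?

Any route passes through a3 somewhere between e3 and c1. Summing Manhattan distances along the two legs (e3 → a3 → c1) gives a lower bound of 4 + 4 = 8 moves.
That bound ignores the blocked cells. Measuring each leg by the fewest moves that actually steer around them (e3→a3: 6; a3→c1: 4) raises the lower bound to 10.
A route of 10 moves exists: e3 → e2 → d2 → c2 → b2 → b3 → a3 → a2 → a1 → b1 → c1.
Since 10 matches that lower bound, it is optimal.

10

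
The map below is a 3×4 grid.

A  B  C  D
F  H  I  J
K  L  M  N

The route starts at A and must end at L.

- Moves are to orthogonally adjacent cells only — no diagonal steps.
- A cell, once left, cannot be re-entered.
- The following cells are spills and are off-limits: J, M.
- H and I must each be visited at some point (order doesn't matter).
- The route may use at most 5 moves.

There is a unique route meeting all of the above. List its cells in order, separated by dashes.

The 5-move cap with required stops at H, I leaves no slack for detours.
Route from A: 2× right (reaching C), down to I, left to H, down to L — 5 moves in all.
Check: all required cells visited; 5 ≤ 5 moves.

A - B - C - I - H - L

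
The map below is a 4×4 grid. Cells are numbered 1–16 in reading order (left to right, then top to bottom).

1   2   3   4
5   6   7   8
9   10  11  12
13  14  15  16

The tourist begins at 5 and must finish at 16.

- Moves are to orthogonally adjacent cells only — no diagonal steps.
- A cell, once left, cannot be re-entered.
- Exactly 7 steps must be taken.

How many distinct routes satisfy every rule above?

28

Need simple routes of exactly 7 moves from 5 to 16 (Manhattan distance 5, so 1 moves are spent on a detour and 1 undoing it).
Branch systematically from the start, pruning whenever the remaining move budget drops below the Manhattan distance to 16 or differs from it in parity. Grouping the completions by first move — via 1: 10; via 9: 8; via 6: 10 — and summing: 10 + 8 + 10 = 28.
That gives 28 routes.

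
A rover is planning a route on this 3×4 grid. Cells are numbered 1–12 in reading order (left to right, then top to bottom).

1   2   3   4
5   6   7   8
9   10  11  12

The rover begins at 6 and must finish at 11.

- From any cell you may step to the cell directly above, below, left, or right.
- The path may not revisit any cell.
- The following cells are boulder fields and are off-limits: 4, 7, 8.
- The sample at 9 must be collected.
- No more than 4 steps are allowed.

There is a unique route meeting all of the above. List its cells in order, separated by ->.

6 -> 5 -> 9 -> 10 -> 11

The budget equals the shortest possible length, so every move has to be on a shortest route through the required cells.
Route from 6: left 1 to 5, down 1 to 9, right 2 to 11 — 4 moves in all.
Check: all required cells visited; 4 ≤ 4 moves.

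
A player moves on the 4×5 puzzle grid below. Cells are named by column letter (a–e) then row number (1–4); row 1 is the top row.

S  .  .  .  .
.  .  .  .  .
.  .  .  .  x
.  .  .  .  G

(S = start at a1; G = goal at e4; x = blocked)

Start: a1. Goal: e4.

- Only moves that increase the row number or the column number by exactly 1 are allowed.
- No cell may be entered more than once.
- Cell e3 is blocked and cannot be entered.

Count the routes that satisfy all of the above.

20

A right/down-only route from a1 to e4 makes exactly 3 down-moves and 4 right-moves in some order.
With no other constraints that would be C(7,3) = 35 routes.
Subtract routes through each blocked cell (inclusion–exclusion for overlaps): − through e3: 15 → 20.
That gives 20 routes.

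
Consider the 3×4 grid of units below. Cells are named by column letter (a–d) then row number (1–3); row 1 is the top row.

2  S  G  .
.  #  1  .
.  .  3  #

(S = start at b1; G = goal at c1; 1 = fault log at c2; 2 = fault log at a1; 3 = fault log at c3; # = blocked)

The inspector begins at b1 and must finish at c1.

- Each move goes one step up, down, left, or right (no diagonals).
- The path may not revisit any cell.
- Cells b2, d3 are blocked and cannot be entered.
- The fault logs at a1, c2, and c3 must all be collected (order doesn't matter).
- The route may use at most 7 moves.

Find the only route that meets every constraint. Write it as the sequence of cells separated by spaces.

The 7-move cap with required stops at a1, c2, c3 leaves no slack for detours.
Route from b1: left 1 to a1, down 2 to a3, right 2 to c3, up 2 to c1 — 7 moves in all.
Check: all required cells visited; 7 ≤ 7 moves.

b1 a1 a2 a3 b3 c3 c2 c1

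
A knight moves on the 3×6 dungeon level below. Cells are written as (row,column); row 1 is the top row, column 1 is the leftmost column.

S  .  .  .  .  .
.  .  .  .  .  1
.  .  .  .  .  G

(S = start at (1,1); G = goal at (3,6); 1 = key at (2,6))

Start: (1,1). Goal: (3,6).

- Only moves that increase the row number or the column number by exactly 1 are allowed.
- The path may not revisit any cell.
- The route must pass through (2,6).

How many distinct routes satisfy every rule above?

6

A right/down-only route from (1,1) to (3,6) makes exactly 2 down-moves and 5 right-moves in some order.
With no other constraints that would be C(7,2) = 21 routes.
Split at (2,6) and multiply the segment counts: (1,1)→(2,6): 6; (2,6)→(3,6): 1; product = 6.
That gives 6 routes.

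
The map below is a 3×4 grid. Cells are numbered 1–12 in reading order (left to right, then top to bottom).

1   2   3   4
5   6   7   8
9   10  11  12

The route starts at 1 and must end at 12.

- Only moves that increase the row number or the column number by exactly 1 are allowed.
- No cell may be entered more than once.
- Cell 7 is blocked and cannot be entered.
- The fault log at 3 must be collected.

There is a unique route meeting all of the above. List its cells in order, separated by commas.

Moves only go right or down, so the column and row indices never decrease.
Route from 1: 3× right (reaching 4), 2× down (reaching 12) — 5 moves in all.
Check: all required cells visited.

1, 2, 3, 4, 8, 12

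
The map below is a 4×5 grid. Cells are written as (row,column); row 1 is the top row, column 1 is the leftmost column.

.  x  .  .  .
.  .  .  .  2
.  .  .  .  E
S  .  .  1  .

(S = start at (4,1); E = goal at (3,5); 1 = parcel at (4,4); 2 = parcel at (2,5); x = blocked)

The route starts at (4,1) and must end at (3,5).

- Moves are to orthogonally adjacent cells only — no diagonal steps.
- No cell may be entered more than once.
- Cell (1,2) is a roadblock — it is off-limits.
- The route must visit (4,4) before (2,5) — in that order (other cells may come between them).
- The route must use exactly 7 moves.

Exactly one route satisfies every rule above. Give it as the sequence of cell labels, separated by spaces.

The waypoints must appear in the order (4,4), (2,5), with no cell reused.
Route from (4,1): right 3 to (4,4), up 2 to (2,4), right 1 to (2,5), down 1 to (3,5) — 7 moves in all.
Check: order respected (1 at step 3, 2 at step 6); 7 moves as required.

(4,1) (4,2) (4,3) (4,4) (3,4) (2,4) (2,5) (3,5)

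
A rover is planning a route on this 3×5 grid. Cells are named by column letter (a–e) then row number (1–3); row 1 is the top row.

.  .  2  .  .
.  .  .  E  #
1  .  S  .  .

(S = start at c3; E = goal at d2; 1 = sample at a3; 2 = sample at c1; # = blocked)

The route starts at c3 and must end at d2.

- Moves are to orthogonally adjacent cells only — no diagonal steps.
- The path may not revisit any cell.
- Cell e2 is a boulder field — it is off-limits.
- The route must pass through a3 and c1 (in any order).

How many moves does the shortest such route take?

8

Any route passes through a3 and c1 in some order between c3 and d2. Summing Manhattan distances along each leg and taking the cheapest ordering (c3 → a3 → c1 → d2) gives a lower bound of 2 + 4 + 2 = 8 moves.
A route of 8 moves achieves this: c3 → b3 → a3 → a2 → a1 → b1 → c1 → c2 → d2.
Since 8 matches the lower bound, it is optimal.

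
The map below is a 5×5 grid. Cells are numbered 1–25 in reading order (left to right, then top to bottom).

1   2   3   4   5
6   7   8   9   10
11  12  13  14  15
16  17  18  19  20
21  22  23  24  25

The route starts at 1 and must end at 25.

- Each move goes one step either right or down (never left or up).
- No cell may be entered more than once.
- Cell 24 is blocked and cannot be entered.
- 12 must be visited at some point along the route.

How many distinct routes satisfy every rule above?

12

A right/down-only route from 1 to 25 makes exactly 4 down-moves and 4 right-moves in some order.
With no other constraints that would be C(8,4) = 70 routes.
Split at 12 and multiply the segment counts (each segment already excludes blocked cells): 1→12: 3; 12→25: 4; product = 12.
That gives 12 routes.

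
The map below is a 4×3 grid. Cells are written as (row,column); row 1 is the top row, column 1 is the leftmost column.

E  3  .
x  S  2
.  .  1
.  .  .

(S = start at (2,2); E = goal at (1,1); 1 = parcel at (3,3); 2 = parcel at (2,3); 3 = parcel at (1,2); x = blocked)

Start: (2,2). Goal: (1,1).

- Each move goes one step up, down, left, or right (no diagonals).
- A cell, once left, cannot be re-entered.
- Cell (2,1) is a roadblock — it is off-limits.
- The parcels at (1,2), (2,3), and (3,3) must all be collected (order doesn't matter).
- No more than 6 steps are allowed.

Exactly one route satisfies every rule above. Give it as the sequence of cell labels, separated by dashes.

(2,2) - (3,2) - (3,3) - (2,3) - (1,3) - (1,2) - (1,1)

Any route must reach (1,2), (2,3), and (3,3) and still end at (1,1) within 6 moves, so the order of the required stops is forced.
Route from (2,2): down to (3,2), right to (3,3), 2× up (reaching (1,3)), 2× left (reaching (1,1)) — 6 moves in all.
Check: all required cells visited; 6 ≤ 6 moves.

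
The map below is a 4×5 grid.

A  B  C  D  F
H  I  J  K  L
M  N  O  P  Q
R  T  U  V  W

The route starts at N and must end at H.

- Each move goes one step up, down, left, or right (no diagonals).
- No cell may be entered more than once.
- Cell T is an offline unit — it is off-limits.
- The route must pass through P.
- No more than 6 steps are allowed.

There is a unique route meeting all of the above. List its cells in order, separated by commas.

N, O, P, K, J, I, H

The 6-move cap with required stops at P leaves no slack for detours.
Route from N: 2× right (reaching P), up to K, 3× left (reaching H) — 6 moves in all.
Check: all required cells visited; 6 ≤ 6 moves.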